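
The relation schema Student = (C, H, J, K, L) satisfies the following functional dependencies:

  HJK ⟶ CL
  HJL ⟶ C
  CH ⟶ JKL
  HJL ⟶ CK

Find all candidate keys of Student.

(C, H), (H, J, K), (H, J, L)

Attribute H never appears on the right-hand side of any dependency, so H must belong to every candidate key.
{H}⁺ = {H}, which is not all of the schema, so we must add further attributes.
{C, H}⁺: CH→JKL adds J, K, L → {C, H, J, K, L}. Minimal: {H}⁺ = {H}; {C}⁺ = {C} — none reach the full schema.
{H, J, K}⁺: HJK→CL adds C, L → {C, H, J, K, L}. Minimal: {J, K}⁺ = {J, K}; {H, K}⁺ = {H, K}; {H, J}⁺ = {H, J} — none reach the full schema.
{H, J, L}⁺: HJL→C adds C; CH→JKL adds K → {C, H, J, K, L}. Minimal: {J, L}⁺ = {J, L}; {H, L}⁺ = {H, L}; {H, J}⁺ = {H, J} — none reach the full schema.
Any other superkey contains one of these as a subset, so there are no further candidate keys.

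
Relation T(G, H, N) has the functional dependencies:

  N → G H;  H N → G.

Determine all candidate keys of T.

Attribute N never appears on the right-hand side of any dependency, so N must belong to every candidate key.
{N}⁺ = {G, H, N}, which is all of the schema, so {N} is the only candidate key.

{N}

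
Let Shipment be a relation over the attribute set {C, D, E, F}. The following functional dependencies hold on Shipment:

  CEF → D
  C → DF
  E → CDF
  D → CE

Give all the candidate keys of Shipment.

{C}⁺: C→DF adds D, F; D→CE adds E → {C, D, E, F}.
{D}⁺: D→CE adds C, E; C→DF adds F → {C, D, E, F}.
{E}⁺: E→CDF adds C, D, F → {C, D, E, F}.

{C}, {D}, {E}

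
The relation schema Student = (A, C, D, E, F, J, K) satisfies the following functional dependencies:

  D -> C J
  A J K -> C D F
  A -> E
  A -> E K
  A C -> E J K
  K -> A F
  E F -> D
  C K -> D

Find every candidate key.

{A}⁺: A→E adds E; A→EK adds K; K→AF adds F; EF→D adds D; D→CJ adds C, J → {A, C, D, E, F, J, K}.
{K}⁺: K→AF adds A, F; A→E adds E; EF→D adds D; D→CJ adds C, J → {A, C, D, E, F, J, K}.

(A), (K)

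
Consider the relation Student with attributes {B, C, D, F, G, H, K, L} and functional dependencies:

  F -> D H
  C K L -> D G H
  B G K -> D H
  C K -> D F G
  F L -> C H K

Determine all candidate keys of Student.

Attributes B, L never appear on any right-hand side, so every candidate key must contain {B, L}.
{B, L}⁺ = {B, L}, which is not all of the schema, so we must add further attributes.
{B, F, L}⁺: F→DH adds D, H; FL→CHK adds C, K; CKL→DGH adds G → {B, C, D, F, G, H, K, L}.
{B, C, K, L}⁺: CKL→DGH adds D, G, H; CK→DFG adds F → {B, C, D, F, G, H, K, L}.

BFL, BCKL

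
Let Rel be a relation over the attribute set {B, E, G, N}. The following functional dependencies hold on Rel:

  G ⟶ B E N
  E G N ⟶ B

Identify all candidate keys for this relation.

{G}

{G}⁺: G→BEN adds B, E, N → {B, E, G, N}.
No other minimal superkey exists.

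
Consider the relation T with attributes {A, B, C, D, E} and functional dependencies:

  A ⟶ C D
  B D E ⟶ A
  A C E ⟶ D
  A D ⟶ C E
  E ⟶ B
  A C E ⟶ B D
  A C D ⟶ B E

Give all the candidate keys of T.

A, DE

{A}⁺: A→CD adds C, D; AD→CE adds E; E→B adds B → {A, B, C, D, E}.
{D, E}⁺: E→B adds B; BDE→A adds A; AD→CE adds C → {A, B, C, D, E}. Minimal: {E}⁺ = {B, E}; {D}⁺ = {D} — none reach the full schema.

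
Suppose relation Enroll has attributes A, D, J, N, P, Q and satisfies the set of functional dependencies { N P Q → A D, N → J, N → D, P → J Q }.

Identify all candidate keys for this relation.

{N, P}⁺: N→J adds J; N→D adds D; P→JQ adds Q; NPQ→AD adds A → {A, D, J, N, P, Q}.

(N, P)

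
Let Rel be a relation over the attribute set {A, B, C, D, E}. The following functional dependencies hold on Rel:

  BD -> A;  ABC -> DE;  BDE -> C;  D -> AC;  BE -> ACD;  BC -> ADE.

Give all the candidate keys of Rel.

BC; BD; BE

Attribute B never appears on the right-hand side of any dependency, so B must belong to every candidate key.
{B}⁺ = {B}, which is not all of the schema, so we must add further attributes.
{B, C}⁺: BC→ADE adds A, D, E → {A, B, C, D, E}. Minimal: {C}⁺ = {C}; {B}⁺ = {B} — none reach the full schema.
{B, D}⁺: BD→A adds A; D→AC adds C; BC→ADE adds E → {A, B, C, D, E}. Minimal: {D}⁺ = {A, C, D}; {B}⁺ = {B} — none reach the full schema.
{B, E}⁺: BE→ACD adds A, C, D → {A, B, C, D, E}. Minimal: {E}⁺ = {E}; {B}⁺ = {B} — none reach the full schema.
Any other superkey contains one of these as a subset, so there are no further candidate keys.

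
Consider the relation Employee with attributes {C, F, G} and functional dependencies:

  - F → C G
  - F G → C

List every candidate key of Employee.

Attribute F never appears on the right-hand side of any dependency, so F must belong to every candidate key.
{F}⁺ = {C, F, G}, which is all of the schema, so {F} is the only candidate key.

{F}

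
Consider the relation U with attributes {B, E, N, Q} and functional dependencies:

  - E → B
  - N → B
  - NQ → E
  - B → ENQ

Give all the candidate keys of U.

{B}⁺: B→ENQ adds E, N, Q → {B, E, N, Q}.
{E}⁺: E→B adds B; B→ENQ adds N, Q → {B, E, N, Q}.
{N}⁺: N→B adds B; B→ENQ adds E, Q → {B, E, N, Q}.

{B}, {E}, {N}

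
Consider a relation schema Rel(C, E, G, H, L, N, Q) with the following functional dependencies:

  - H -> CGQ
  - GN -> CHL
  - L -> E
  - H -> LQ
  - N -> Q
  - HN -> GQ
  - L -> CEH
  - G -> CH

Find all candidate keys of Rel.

GN, HN, LN

Attribute N never appears on the right-hand side of any dependency, so N must belong to every candidate key.
{N}⁺ = {N, Q}, which is not all of the schema, so we must add further attributes.
{G, N}⁺: GN→CHL adds C, H, L; L→E adds E; H→LQ adds Q → {C, E, G, H, L, N, Q}. Minimal: {N}⁺ = {N, Q}; {G}⁺ = {C, E, G, H, L, Q} — none reach the full schema.
{H, N}⁺: H→CGQ adds C, G, Q; GN→CHL adds L; L→E adds E → {C, E, G, H, L, N, Q}. Minimal: {N}⁺ = {N, Q}; {H}⁺ = {C, E, G, H, L, Q} — none reach the full schema.
{L, N}⁺: L→E adds E; N→Q adds Q; L→CEH adds C, H; H→CGQ adds G → {C, E, G, H, L, N, Q}. Minimal: {N}⁺ = {N, Q}; {L}⁺ = {C, E, G, H, L, Q} — none reach the full schema.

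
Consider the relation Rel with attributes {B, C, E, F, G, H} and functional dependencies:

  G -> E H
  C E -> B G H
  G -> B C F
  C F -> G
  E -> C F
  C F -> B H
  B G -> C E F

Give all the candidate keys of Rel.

(E); (G); (C, F)

{E}⁺: E→CF adds C, F; CF→BH adds B, H; CE→BGH adds G → {B, C, E, F, G, H}.
{G}⁺: G→EH adds E, H; G→BCF adds B, C, F → {B, C, E, F, G, H}.
{C, F}⁺: CF→G adds G; CF→BH adds B, H; BG→CEF adds E → {B, C, E, F, G, H}.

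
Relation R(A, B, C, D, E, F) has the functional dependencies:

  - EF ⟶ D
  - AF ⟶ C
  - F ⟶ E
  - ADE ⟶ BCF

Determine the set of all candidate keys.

{A, F}⁺: AF→C adds C; F→E adds E; EF→D adds D; ADE→BCF adds B → {A, B, C, D, E, F}. Minimal: {F}⁺ = {D, E, F}; {A}⁺ = {A} — none reach the full schema.
{A, D, E}⁺: ADE→BCF adds B, C, F → {A, B, C, D, E, F}. Minimal: {D, E}⁺ = {D, E}; {A, E}⁺ = {A, E}; {A, D}⁺ = {A, D} — none reach the full schema.
Any other superkey contains one of these as a subset, so there are no further candidate keys.

{A, F}; {A, D, E}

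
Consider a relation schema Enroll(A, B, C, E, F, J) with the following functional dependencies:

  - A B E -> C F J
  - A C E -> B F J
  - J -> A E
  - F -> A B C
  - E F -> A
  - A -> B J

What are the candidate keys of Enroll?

{A}, {F}, {J}

{A}⁺: A→BJ adds B, J; J→AE adds E; ABE→CFJ adds C, F → {A, B, C, E, F, J}.
{F}⁺: F→ABC adds A, B, C; A→BJ adds J; J→AE adds E → {A, B, C, E, F, J}.
{J}⁺: J→AE adds A, E; A→BJ adds B; ABE→CFJ adds C, F → {A, B, C, E, F, J}.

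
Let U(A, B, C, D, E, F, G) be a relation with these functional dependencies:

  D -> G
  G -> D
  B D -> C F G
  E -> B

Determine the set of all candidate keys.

{A, D, E}, {A, E, G}

{A, D, E}⁺: D→G adds G; E→B adds B; BD→CFG adds C, F → {A, B, C, D, E, F, G}. Minimal: {D, E}⁺ = {B, C, D, E, F, G}; {A, E}⁺ = {A, B, E}; {A, D}⁺ = {A, D, G} — none reach the full schema.
{A, E, G}⁺: G→D adds D; E→B adds B; BD→CFG adds C, F → {A, B, C, D, E, F, G}. Minimal: {E, G}⁺ = {B, C, D, E, F, G}; {A, G}⁺ = {A, D, G}; {A, E}⁺ = {A, B, E} — none reach the full schema.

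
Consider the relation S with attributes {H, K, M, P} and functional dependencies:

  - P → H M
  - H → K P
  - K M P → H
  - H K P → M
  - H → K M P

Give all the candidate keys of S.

{H}, {P}

{H}⁺: H→KP adds K, P; HKP→M adds M → {H, K, M, P}.
{P}⁺: P→HM adds H, M; H→KP adds K → {H, K, M, P}.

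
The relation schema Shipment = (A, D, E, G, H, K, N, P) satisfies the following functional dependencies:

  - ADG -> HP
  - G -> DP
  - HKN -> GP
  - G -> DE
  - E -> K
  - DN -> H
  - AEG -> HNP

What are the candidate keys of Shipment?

{A, G}, {A, D, E, N}, {A, D, K, N}, {A, E, H, N}, {A, H, K, N}

Attribute A never appears on the right-hand side of any dependency, so A must belong to every candidate key.
{A}⁺ = {A}, which is not all of the schema, so we must add further attributes.
{A, G}⁺: G→DP adds D, P; G→DE adds E; E→K adds K; AEG→HNP adds H, N → {A, D, E, G, H, K, N, P}. Minimal: {G}⁺ = {D, E, G, K, P}; {A}⁺ = {A} — none reach the full schema.
{A, D, E, N}⁺: E→K adds K; DN→H adds H; HKN→GP adds G, P → {A, D, E, G, H, K, N, P}. Minimal: {D, E, N}⁺ = {D, E, G, H, K, N, P}; {A, E, N}⁺ = {A, E, K, N}; {A, D, N}⁺ = {A, D, H, N}; … — none reach the full schema.
{A, D, K, N}⁺: DN→H adds H; HKN→GP adds G, P; G→DE adds E → {A, D, E, G, H, K, N, P}. Minimal: {D, K, N}⁺ = {D, E, G, H, K, N, P}; {A, K, N}⁺ = {A, K, N}; {A, D, N}⁺ = {A, D, H, N}; … — none reach the full schema.
{A, E, H, N}⁺: E→K adds K; HKN→GP adds G, P; G→DE adds D → {A, D, E, G, H, K, N, P}. Minimal: {E, H, N}⁺ = {D, E, G, H, K, N, P}; {A, H, N}⁺ = {A, H, N}; {A, E, N}⁺ = {A, E, K, N}; … — none reach the full schema.
{A, H, K, N}⁺: HKN→GP adds G, P; G→DE adds D, E → {A, D, E, G, H, K, N, P}. Minimal: {H, K, N}⁺ = {D, E, G, H, K, N, P}; {A, K, N}⁺ = {A, K, N}; {A, H, N}⁺ = {A, H, N}; … — none reach the full schema.
Any other superkey contains one of these as a subset, so there are no further candidate keys.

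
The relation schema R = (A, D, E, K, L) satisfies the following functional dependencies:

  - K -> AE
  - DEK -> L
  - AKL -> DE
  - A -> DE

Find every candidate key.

K

Attribute K never appears on the right-hand side of any dependency, so K must belong to every candidate key.
{K}⁺ = {A, D, E, K, L}, which is all of the schema, so {K} is the only candidate key.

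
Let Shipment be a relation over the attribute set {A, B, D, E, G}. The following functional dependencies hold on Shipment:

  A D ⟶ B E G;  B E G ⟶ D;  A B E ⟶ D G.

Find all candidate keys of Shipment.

Attribute A never appears on the right-hand side of any dependency, so A must belong to every candidate key.
{A}⁺ = {A}, which is not all of the schema, so we must add further attributes.
{A, D}⁺: AD→BEG adds B, E, G → {A, B, D, E, G}.
{A, B, E}⁺: ABE→DG adds D, G → {A, B, D, E, G}.
Any other superkey contains one of these as a subset, so there are no further candidate keys.

{A, D}; {A, B, E}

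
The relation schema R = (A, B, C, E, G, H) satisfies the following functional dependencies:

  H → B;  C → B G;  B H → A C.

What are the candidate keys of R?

Attributes E, H never appear on any right-hand side, so every candidate key must contain {E, H}.
{E, H}⁺ = {A, B, C, E, G, H}, which is all of the schema, so {E, H} is the only candidate key.

{E, H}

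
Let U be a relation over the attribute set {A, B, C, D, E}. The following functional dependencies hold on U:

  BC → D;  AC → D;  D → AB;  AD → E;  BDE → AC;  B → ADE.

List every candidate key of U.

{B}, {D}, {A, C}

{B}⁺: B→ADE adds A, D, E; BDE→AC adds C → {A, B, C, D, E}.
{D}⁺: D→AB adds A, B; AD→E adds E; BDE→AC adds C → {A, B, C, D, E}.
{A, C}⁺: AC→D adds D; D→AB adds B; AD→E adds E → {A, B, C, D, E}.
Any other superkey contains one of these as a subset, so there are no further candidate keys.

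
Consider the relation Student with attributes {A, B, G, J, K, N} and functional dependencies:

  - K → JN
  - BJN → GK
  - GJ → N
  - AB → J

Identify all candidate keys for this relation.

ABG; ABK; ABN

Attributes A, B never appear on any right-hand side, so every candidate key must contain {A, B}.
{A, B}⁺ = {A, B, J}, which is not all of the schema, so we must add further attributes.
{A, B, G}⁺: AB→J adds J; GJ→N adds N; BJN→GK adds K → {A, B, G, J, K, N}. Minimal: {B, G}⁺ = {B, G}; {A, G}⁺ = {A, G}; {A, B}⁺ = {A, B, J} — none reach the full schema.
{A, B, K}⁺: K→JN adds J, N; BJN→GK adds G → {A, B, G, J, K, N}. Minimal: {B, K}⁺ = {B, G, J, K, N}; {A, K}⁺ = {A, J, K, N}; {A, B}⁺ = {A, B, J} — none reach the full schema.
{A, B, N}⁺: AB→J adds J; BJN→GK adds G, K → {A, B, G, J, K, N}. Minimal: {B, N}⁺ = {B, N}; {A, N}⁺ = {A, N}; {A, B}⁺ = {A, B, J} — none reach the full schema.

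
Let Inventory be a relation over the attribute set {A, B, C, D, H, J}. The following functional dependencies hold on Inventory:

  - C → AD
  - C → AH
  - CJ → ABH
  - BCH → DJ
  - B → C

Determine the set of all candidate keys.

{B}⁺: B→C adds C; C→AD adds A, D; C→AH adds H; BCH→DJ adds J → {A, B, C, D, H, J}.
{C, J}⁺: C→AD adds A, D; C→AH adds H; CJ→ABH adds B → {A, B, C, D, H, J}. Minimal: {J}⁺ = {J}; {C}⁺ = {A, C, D, H} — none reach the full schema.
Any other superkey contains one of these as a subset, so there are no further candidate keys.

(B); (C, J)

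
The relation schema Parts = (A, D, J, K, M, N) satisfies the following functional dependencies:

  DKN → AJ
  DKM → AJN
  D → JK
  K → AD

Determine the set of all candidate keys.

DM, KM

Attribute M never appears on the right-hand side of any dependency, so M must belong to every candidate key.
{M}⁺ = {M}, which is not all of the schema, so we must add further attributes.
{D, M}⁺: D→JK adds J, K; K→AD adds A; DKM→AJN adds N → {A, D, J, K, M, N}.
{K, M}⁺: K→AD adds A, D; DKM→AJN adds J, N → {A, D, J, K, M, N}.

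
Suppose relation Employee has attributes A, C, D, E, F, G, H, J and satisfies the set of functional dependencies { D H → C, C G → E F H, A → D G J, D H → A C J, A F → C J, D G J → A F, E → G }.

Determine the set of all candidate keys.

A; DH; CDE; CDG; DEJ; DGJ

{A}⁺: A→DGJ adds D, G, J; DGJ→AF adds F; AF→CJ adds C; CG→EFH adds E, H → {A, C, D, E, F, G, H, J}.
{D, H}⁺: DH→C adds C; DH→ACJ adds A, J; A→DGJ adds G; DGJ→AF adds F; CG→EFH adds E → {A, C, D, E, F, G, H, J}. Minimal: {H}⁺ = {H}; {D}⁺ = {D} — none reach the full schema.
{C, D, E}⁺: E→G adds G; CG→EFH adds F, H; DH→ACJ adds A, J → {A, C, D, E, F, G, H, J}. Minimal: {D, E}⁺ = {D, E, G}; {C, E}⁺ = {C, E, F, G, H}; {C, D}⁺ = {C, D} — none reach the full schema.
{C, D, G}⁺: CG→EFH adds E, F, H; DH→ACJ adds A, J → {A, C, D, E, F, G, H, J}. Minimal: {D, G}⁺ = {D, G}; {C, G}⁺ = {C, E, F, G, H}; {C, D}⁺ = {C, D} — none reach the full schema.
{D, E, J}⁺: E→G adds G; DGJ→AF adds A, F; AF→CJ adds C; CG→EFH adds H → {A, C, D, E, F, G, H, J}. Minimal: {E, J}⁺ = {E, G, J}; {D, J}⁺ = {D, J}; {D, E}⁺ = {D, E, G} — none reach the full schema.
{D, G, J}⁺: DGJ→AF adds A, F; AF→CJ adds C; CG→EFH adds E, H → {A, C, D, E, F, G, H, J}. Minimal: {G, J}⁺ = {G, J}; {D, J}⁺ = {D, J}; {D, G}⁺ = {D, G} — none reach the full schema.
Any other superkey contains one of these as a subset, so there are no further candidate keys.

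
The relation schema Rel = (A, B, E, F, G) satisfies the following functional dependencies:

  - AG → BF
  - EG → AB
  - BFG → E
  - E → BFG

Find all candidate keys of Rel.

{E}⁺: E→BFG adds B, F, G; EG→AB adds A → {A, B, E, F, G}.
{A, G}⁺: AG→BF adds B, F; BFG→E adds E → {A, B, E, F, G}. Minimal: {G}⁺ = {G}; {A}⁺ = {A} — none reach the full schema.
{B, F, G}⁺: BFG→E adds E; EG→AB adds A → {A, B, E, F, G}. Minimal: {F, G}⁺ = {F, G}; {B, G}⁺ = {B, G}; {B, F}⁺ = {B, F} — none reach the full schema.
Any other superkey contains one of these as a subset, so there are no further candidate keys.

{E}, {A, G}, {B, F, G}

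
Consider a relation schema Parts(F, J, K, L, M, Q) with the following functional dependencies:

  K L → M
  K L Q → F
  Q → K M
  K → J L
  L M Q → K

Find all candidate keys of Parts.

Q

Attribute Q never appears on the right-hand side of any dependency, so Q must belong to every candidate key.
{Q}⁺ = {F, J, K, L, M, Q}, which is all of the schema, so {Q} is the only candidate key.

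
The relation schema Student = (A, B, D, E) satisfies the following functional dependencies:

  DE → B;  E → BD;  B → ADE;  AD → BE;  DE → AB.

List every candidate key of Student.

B; E; AD

{B}⁺: B→ADE adds A, D, E → {A, B, D, E}.
{E}⁺: E→BD adds B, D; B→ADE adds A → {A, B, D, E}.
{A, D}⁺: AD→BE adds B, E → {A, B, D, E}.
Any other superkey contains one of these as a subset, so there are no further candidate keys.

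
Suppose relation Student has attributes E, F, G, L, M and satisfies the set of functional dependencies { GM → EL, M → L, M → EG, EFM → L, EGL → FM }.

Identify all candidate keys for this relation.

{M}; {E, G, L}

{M}⁺: M→L adds L; M→EG adds E, G; EGL→FM adds F → {E, F, G, L, M}.
{E, G, L}⁺: EGL→FM adds F, M → {E, F, G, L, M}. Minimal: {G, L}⁺ = {G, L}; {E, L}⁺ = {E, L}; {E, G}⁺ = {E, G} — none reach the full schema.
Any other superkey contains one of these as a subset, so there are no further candidate keys.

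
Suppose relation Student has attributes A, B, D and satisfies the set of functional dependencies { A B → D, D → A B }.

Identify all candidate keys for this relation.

{D}; {A, B}

{D}⁺: D→AB adds A, B → {A, B, D}.
{A, B}⁺: AB→D adds D → {A, B, D}. Minimal: {B}⁺ = {B}; {A}⁺ = {A} — none reach the full schema.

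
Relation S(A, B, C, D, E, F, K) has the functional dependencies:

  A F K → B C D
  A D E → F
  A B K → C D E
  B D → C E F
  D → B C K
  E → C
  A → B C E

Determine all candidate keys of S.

Attribute A never appears on the right-hand side of any dependency, so A must belong to every candidate key.
{A}⁺ = {A, B, C, E}, which is not all of the schema, so we must add further attributes.
{A, D}⁺: D→BCK adds B, C, K; A→BCE adds E; ADE→F adds F → {A, B, C, D, E, F, K}.
{A, K}⁺: A→BCE adds B, C, E; ABK→CDE adds D; BD→CEF adds F → {A, B, C, D, E, F, K}.

AD, AK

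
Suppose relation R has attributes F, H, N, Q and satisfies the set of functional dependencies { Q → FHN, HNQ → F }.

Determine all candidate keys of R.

Attribute Q never appears on the right-hand side of any dependency, so Q must belong to every candidate key.
{Q}⁺ = {F, H, N, Q}, which is all of the schema, so {Q} is the only candidate key.

{Q}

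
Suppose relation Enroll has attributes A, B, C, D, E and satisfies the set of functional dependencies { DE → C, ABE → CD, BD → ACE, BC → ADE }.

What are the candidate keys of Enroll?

{B, C}⁺: BC→ADE adds A, D, E → {A, B, C, D, E}. Minimal: {C}⁺ = {C}; {B}⁺ = {B} — none reach the full schema.
{B, D}⁺: BD→ACE adds A, C, E → {A, B, C, D, E}. Minimal: {D}⁺ = {D}; {B}⁺ = {B} — none reach the full schema.
{A, B, E}⁺: ABE→CD adds C, D → {A, B, C, D, E}. Minimal: {B, E}⁺ = {B, E}; {A, E}⁺ = {A, E}; {A, B}⁺ = {A, B} — none reach the full schema.

{B, C}, {B, D}, {A, B, E}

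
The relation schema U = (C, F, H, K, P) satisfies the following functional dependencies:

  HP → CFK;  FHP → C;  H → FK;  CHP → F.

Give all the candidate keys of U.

Attributes H, P never appear on any right-hand side, so every candidate key must contain {H, P}.
{H, P}⁺ = {C, F, H, K, P}, which is all of the schema, so {H, P} is the only candidate key.

HP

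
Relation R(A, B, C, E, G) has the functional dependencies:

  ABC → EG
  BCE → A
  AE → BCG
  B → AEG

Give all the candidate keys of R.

(B), (A, E)

{B}⁺: B→AEG adds A, E, G; AE→BCG adds C → {A, B, C, E, G}.
{A, E}⁺: AE→BCG adds B, C, G → {A, B, C, E, G}.
Any other superkey contains one of these as a subset, so there are no further candidate keys.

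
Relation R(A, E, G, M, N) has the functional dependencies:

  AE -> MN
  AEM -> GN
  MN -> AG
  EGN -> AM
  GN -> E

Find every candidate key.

{A, E}, {G, N}, {M, N}

{A, E}⁺: AE→MN adds M, N; AEM→GN adds G → {A, E, G, M, N}. Minimal: {E}⁺ = {E}; {A}⁺ = {A} — none reach the full schema.
{G, N}⁺: GN→E adds E; EGN→AM adds A, M → {A, E, G, M, N}. Minimal: {N}⁺ = {N}; {G}⁺ = {G} — none reach the full schema.
{M, N}⁺: MN→AG adds A, G; GN→E adds E → {A, E, G, M, N}. Minimal: {N}⁺ = {N}; {M}⁺ = {M} — none reach the full schema.
Any other superkey contains one of these as a subset, so there are no further candidate keys.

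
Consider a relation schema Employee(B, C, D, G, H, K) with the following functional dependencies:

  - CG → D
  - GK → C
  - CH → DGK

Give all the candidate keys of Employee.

Attributes B, H never appear on any right-hand side, so every candidate key must contain {B, H}.
{B, H}⁺ = {B, H}, which is not all of the schema, so we must add further attributes.
{B, C, H}⁺: CH→DGK adds D, G, K → {B, C, D, G, H, K}. Minimal: {C, H}⁺ = {C, D, G, H, K}; {B, H}⁺ = {B, H}; {B, C}⁺ = {B, C} — none reach the full schema.
{B, G, H, K}⁺: GK→C adds C; CH→DGK adds D → {B, C, D, G, H, K}. Minimal: {G, H, K}⁺ = {C, D, G, H, K}; {B, H, K}⁺ = {B, H, K}; {B, G, K}⁺ = {B, C, D, G, K}; … — none reach the full schema.

BCH, BGHK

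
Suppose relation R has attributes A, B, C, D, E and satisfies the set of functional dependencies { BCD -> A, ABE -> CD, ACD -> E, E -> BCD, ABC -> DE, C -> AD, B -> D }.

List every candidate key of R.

{C}⁺: C→AD adds A, D; ACD→E adds E; E→BCD adds B → {A, B, C, D, E}.
{E}⁺: E→BCD adds B, C, D; C→AD adds A → {A, B, C, D, E}.

C, E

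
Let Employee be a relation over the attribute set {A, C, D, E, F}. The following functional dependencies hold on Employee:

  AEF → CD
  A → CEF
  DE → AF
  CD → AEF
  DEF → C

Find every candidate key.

{A}⁺: A→CEF adds C, E, F; AEF→CD adds D → {A, C, D, E, F}.
{C, D}⁺: CD→AEF adds A, E, F → {A, C, D, E, F}. Minimal: {D}⁺ = {D}; {C}⁺ = {C} — none reach the full schema.
{D, E}⁺: DE→AF adds A, F; DEF→C adds C → {A, C, D, E, F}. Minimal: {E}⁺ = {E}; {D}⁺ = {D} — none reach the full schema.
Any other superkey contains one of these as a subset, so there are no further candidate keys.

A, CD, DE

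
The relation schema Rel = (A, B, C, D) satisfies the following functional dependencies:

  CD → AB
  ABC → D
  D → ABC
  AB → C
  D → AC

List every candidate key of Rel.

{D}, {A, B}

{D}⁺: D→ABC adds A, B, C → {A, B, C, D}.
{A, B}⁺: AB→C adds C; ABC→D adds D → {A, B, C, D}. Minimal: {B}⁺ = {B}; {A}⁺ = {A} — none reach the full schema.
Any other superkey contains one of these as a subset, so there are no further candidate keys.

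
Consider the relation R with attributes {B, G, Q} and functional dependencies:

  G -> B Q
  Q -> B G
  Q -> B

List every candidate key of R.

(G); (Q)

{G}⁺: G→BQ adds B, Q → {B, G, Q}.
{Q}⁺: Q→BG adds B, G → {B, G, Q}.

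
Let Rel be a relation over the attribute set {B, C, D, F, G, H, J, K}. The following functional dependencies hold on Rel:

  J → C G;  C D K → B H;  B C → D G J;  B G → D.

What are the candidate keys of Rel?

Attributes F, K never appear on any right-hand side, so every candidate key must contain {F, K}.
{F, K}⁺ = {F, K}, which is not all of the schema, so we must add further attributes.
{B, C, F, K}⁺: BC→DGJ adds D, G, J; CDK→BH adds H → {B, C, D, F, G, H, J, K}. Minimal: {C, F, K}⁺ = {C, F, K}; {B, F, K}⁺ = {B, F, K}; {B, C, K}⁺ = {B, C, D, G, H, J, K}; … — none reach the full schema.
{B, F, J, K}⁺: J→CG adds C, G; BC→DGJ adds D; CDK→BH adds H → {B, C, D, F, G, H, J, K}. Minimal: {F, J, K}⁺ = {C, F, G, J, K}; {B, J, K}⁺ = {B, C, D, G, H, J, K}; {B, F, K}⁺ = {B, F, K}; … — none reach the full schema.
{C, D, F, K}⁺: CDK→BH adds B, H; BC→DGJ adds G, J → {B, C, D, F, G, H, J, K}. Minimal: {D, F, K}⁺ = {D, F, K}; {C, F, K}⁺ = {C, F, K}; {C, D, K}⁺ = {B, C, D, G, H, J, K}; … — none reach the full schema.
{D, F, J, K}⁺: J→CG adds C, G; CDK→BH adds B, H → {B, C, D, F, G, H, J, K}. Minimal: {F, J, K}⁺ = {C, F, G, J, K}; {D, J, K}⁺ = {B, C, D, G, H, J, K}; {D, F, K}⁺ = {D, F, K}; … — none reach the full schema.

(B, C, F, K); (B, F, J, K); (C, D, F, K); (D, F, J, K)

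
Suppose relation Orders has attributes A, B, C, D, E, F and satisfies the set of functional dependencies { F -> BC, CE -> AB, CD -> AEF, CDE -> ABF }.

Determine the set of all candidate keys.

{C, D}, {D, F}

Attribute D never appears on the right-hand side of any dependency, so D must belong to every candidate key.
{D}⁺ = {D}, which is not all of the schema, so we must add further attributes.
{C, D}⁺: CD→AEF adds A, E, F; CDE→ABF adds B → {A, B, C, D, E, F}. Minimal: {D}⁺ = {D}; {C}⁺ = {C} — none reach the full schema.
{D, F}⁺: F→BC adds B, C; CD→AEF adds A, E → {A, B, C, D, E, F}. Minimal: {F}⁺ = {B, C, F}; {D}⁺ = {D} — none reach the full schema.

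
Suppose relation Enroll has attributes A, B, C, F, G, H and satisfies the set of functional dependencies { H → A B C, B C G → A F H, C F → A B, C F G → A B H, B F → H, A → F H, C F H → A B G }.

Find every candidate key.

{A}⁺: A→FH adds F, H; H→ABC adds B, C; CFH→ABG adds G → {A, B, C, F, G, H}.
{H}⁺: H→ABC adds A, B, C; A→FH adds F; CFH→ABG adds G → {A, B, C, F, G, H}.
{B, F}⁺: BF→H adds H; H→ABC adds A, C; CFH→ABG adds G → {A, B, C, F, G, H}. Minimal: {F}⁺ = {F}; {B}⁺ = {B} — none reach the full schema.
{C, F}⁺: CF→AB adds A, B; BF→H adds H; CFH→ABG adds G → {A, B, C, F, G, H}. Minimal: {F}⁺ = {F}; {C}⁺ = {C} — none reach the full schema.
{B, C, G}⁺: BCG→AFH adds A, F, H → {A, B, C, F, G, H}. Minimal: {C, G}⁺ = {C, G}; {B, G}⁺ = {B, G}; {B, C}⁺ = {B, C} — none reach the full schema.

(A); (H); (B, F); (C, F); (B, C, G)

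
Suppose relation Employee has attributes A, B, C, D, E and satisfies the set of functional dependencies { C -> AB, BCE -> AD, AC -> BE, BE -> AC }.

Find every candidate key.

{C}, {B, E}

{C}⁺: C→AB adds A, B; AC→BE adds E; BCE→AD adds D → {A, B, C, D, E}.
{B, E}⁺: BE→AC adds A, C; BCE→AD adds D → {A, B, C, D, E}. Minimal: {E}⁺ = {E}; {B}⁺ = {B} — none reach the full schema.
Any other superkey contains one of these as a subset, so there are no further candidate keys.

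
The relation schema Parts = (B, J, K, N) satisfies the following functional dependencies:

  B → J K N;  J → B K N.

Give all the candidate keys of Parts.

{B}⁺: B→JKN adds J, K, N → {B, J, K, N}.
{J}⁺: J→BKN adds B, K, N → {B, J, K, N}.
Any other superkey contains one of these as a subset, so there are no further candidate keys.

(B), (J)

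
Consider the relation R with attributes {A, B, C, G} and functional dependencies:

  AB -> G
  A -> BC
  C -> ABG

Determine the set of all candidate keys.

{A}, {C}

{A}⁺: A→BC adds B, C; C→ABG adds G → {A, B, C, G}.
{C}⁺: C→ABG adds A, B, G → {A, B, C, G}.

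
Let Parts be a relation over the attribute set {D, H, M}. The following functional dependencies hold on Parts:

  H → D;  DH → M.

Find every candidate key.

{H}⁺: H→D adds D; DH→M adds M → {D, H, M}.

(H)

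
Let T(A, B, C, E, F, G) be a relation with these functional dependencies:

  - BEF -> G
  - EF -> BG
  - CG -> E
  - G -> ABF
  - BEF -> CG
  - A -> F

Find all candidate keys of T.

{A, E}⁺: A→F adds F; EF→BG adds B, G; BEF→CG adds C → {A, B, C, E, F, G}.
{C, G}⁺: CG→E adds E; G→ABF adds A, B, F → {A, B, C, E, F, G}.
{E, F}⁺: EF→BG adds B, G; G→ABF adds A; BEF→CG adds C → {A, B, C, E, F, G}.
{E, G}⁺: G→ABF adds A, B, F; BEF→CG adds C → {A, B, C, E, F, G}.
Any other superkey contains one of these as a subset, so there are no further candidate keys.

(A, E), (C, G), (E, F), (E, G)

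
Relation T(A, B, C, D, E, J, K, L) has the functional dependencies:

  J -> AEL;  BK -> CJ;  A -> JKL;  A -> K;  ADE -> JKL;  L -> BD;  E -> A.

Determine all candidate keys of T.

A; E; J; BK; KL

{A}⁺: A→JKL adds J, K, L; L→BD adds B, D; J→AEL adds E; BK→CJ adds C → {A, B, C, D, E, J, K, L}.
{E}⁺: E→A adds A; A→JKL adds J, K, L; L→BD adds B, D; BK→CJ adds C → {A, B, C, D, E, J, K, L}.
{J}⁺: J→AEL adds A, E, L; A→JKL adds K; L→BD adds B, D; BK→CJ adds C → {A, B, C, D, E, J, K, L}.
{B, K}⁺: BK→CJ adds C, J; J→AEL adds A, E, L; L→BD adds D → {A, B, C, D, E, J, K, L}.
{K, L}⁺: L→BD adds B, D; BK→CJ adds C, J; J→AEL adds A, E → {A, B, C, D, E, J, K, L}.
Any other superkey contains one of these as a subset, so there are no further candidate keys.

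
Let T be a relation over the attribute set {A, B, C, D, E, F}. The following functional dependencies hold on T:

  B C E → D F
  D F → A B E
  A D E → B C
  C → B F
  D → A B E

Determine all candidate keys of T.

{D}, {C, E}

{D}⁺: D→ABE adds A, B, E; ADE→BC adds C; C→BF adds F → {A, B, C, D, E, F}.
{C, E}⁺: C→BF adds B, F; BCE→DF adds D; DF→ABE adds A → {A, B, C, D, E, F}.
Any other superkey contains one of these as a subset, so there are no further candidate keys.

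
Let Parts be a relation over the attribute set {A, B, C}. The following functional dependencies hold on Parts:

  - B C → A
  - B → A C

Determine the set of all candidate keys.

Attribute B never appears on the right-hand side of any dependency, so B must belong to every candidate key.
{B}⁺ = {A, B, C}, which is all of the schema, so {B} is the only candidate key.

(B)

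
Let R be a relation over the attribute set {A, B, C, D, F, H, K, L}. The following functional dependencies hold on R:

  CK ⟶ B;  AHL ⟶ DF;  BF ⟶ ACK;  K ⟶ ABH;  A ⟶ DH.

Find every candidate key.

Attribute L never appears on the right-hand side of any dependency, so L must belong to every candidate key.
{L}⁺ = {L}, which is not all of the schema, so we must add further attributes.
{K, L}⁺: K→ABH adds A, B, H; A→DH adds D; AHL→DF adds F; BF→ACK adds C → {A, B, C, D, F, H, K, L}. Minimal: {L}⁺ = {L}; {K}⁺ = {A, B, D, H, K} — none reach the full schema.
{A, B, L}⁺: A→DH adds D, H; AHL→DF adds F; BF→ACK adds C, K → {A, B, C, D, F, H, K, L}. Minimal: {B, L}⁺ = {B, L}; {A, L}⁺ = {A, D, F, H, L}; {A, B}⁺ = {A, B, D, H} — none reach the full schema.
{B, F, L}⁺: BF→ACK adds A, C, K; K→ABH adds H; A→DH adds D → {A, B, C, D, F, H, K, L}. Minimal: {F, L}⁺ = {F, L}; {B, L}⁺ = {B, L}; {B, F}⁺ = {A, B, C, D, F, H, K} — none reach the full schema.

KL, ABL, BFL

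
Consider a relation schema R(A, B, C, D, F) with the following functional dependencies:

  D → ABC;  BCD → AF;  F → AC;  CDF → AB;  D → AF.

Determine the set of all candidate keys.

Attribute D never appears on the right-hand side of any dependency, so D must belong to every candidate key.
{D}⁺ = {A, B, C, D, F}, which is all of the schema, so {D} is the only candidate key.

{D}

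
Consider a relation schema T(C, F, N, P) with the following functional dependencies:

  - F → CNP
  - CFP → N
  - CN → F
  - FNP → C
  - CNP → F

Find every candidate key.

{F}⁺: F→CNP adds C, N, P → {C, F, N, P}.
{C, N}⁺: CN→F adds F; F→CNP adds P → {C, F, N, P}. Minimal: {N}⁺ = {N}; {C}⁺ = {C} — none reach the full schema.
Any other superkey contains one of these as a subset, so there are no further candidate keys.

{F}; {C, N}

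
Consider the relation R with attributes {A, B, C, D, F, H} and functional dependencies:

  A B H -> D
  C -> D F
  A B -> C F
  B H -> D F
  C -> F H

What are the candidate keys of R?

(A, B)

Attributes A, B never appear on any right-hand side, so every candidate key must contain {A, B}.
{A, B}⁺ = {A, B, C, D, F, H}, which is all of the schema, so {A, B} is the only candidate key.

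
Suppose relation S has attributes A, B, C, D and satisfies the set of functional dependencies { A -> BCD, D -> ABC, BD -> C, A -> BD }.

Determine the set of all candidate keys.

{A}⁺: A→BCD adds B, C, D → {A, B, C, D}.
{D}⁺: D→ABC adds A, B, C → {A, B, C, D}.
Any other superkey contains one of these as a subset, so there are no further candidate keys.

(A), (D)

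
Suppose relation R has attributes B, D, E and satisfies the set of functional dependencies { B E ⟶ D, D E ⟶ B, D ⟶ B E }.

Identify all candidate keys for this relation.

(D); (B, E)

{D}⁺: D→BE adds B, E → {B, D, E}.
{B, E}⁺: BE→D adds D → {B, D, E}. Minimal: {E}⁺ = {E}; {B}⁺ = {B} — none reach the full schema.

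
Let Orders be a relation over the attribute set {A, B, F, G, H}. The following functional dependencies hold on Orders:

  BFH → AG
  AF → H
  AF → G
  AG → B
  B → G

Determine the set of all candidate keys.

Attribute F never appears on the right-hand side of any dependency, so F must belong to every candidate key.
{F}⁺ = {F}, which is not all of the schema, so we must add further attributes.
{A, F}⁺: AF→H adds H; AF→G adds G; AG→B adds B → {A, B, F, G, H}.
{B, F, H}⁺: BFH→AG adds A, G → {A, B, F, G, H}.
Any other superkey contains one of these as a subset, so there are no further candidate keys.

{A, F}, {B, F, H}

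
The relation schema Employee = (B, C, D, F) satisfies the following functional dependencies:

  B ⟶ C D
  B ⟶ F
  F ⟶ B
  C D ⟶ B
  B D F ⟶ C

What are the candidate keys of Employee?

B, F, CD

{B}⁺: B→CD adds C, D; B→F adds F → {B, C, D, F}.
{F}⁺: F→B adds B; B→CD adds C, D → {B, C, D, F}.
{C, D}⁺: CD→B adds B; B→F adds F → {B, C, D, F}. Minimal: {D}⁺ = {D}; {C}⁺ = {C} — none reach the full schema.
Any other superkey contains one of these as a subset, so there are no further candidate keys.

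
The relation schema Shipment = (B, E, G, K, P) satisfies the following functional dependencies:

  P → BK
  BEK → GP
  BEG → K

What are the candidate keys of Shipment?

{E, P}⁺: P→BK adds B, K; BEK→GP adds G → {B, E, G, K, P}. Minimal: {P}⁺ = {B, K, P}; {E}⁺ = {E} — none reach the full schema.
{B, E, G}⁺: BEG→K adds K; BEK→GP adds P → {B, E, G, K, P}. Minimal: {E, G}⁺ = {E, G}; {B, G}⁺ = {B, G}; {B, E}⁺ = {B, E} — none reach the full schema.
{B, E, K}⁺: BEK→GP adds G, P → {B, E, G, K, P}. Minimal: {E, K}⁺ = {E, K}; {B, K}⁺ = {B, K}; {B, E}⁺ = {B, E} — none reach the full schema.
Any other superkey contains one of these as a subset, so there are no further candidate keys.

{E, P}, {B, E, G}, {B, E, K}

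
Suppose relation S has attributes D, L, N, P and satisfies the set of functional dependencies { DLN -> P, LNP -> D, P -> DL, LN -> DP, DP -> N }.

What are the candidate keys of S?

(P), (L, N)

{P}⁺: P→DL adds D, L; DP→N adds N → {D, L, N, P}.
{L, N}⁺: LN→DP adds D, P → {D, L, N, P}. Minimal: {N}⁺ = {N}; {L}⁺ = {L} — none reach the full schema.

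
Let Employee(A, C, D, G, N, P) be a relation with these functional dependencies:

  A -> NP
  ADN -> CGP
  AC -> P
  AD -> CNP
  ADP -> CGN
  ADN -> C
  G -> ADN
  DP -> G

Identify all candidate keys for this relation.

(G); (A, D); (D, P)

{G}⁺: G→ADN adds A, D, N; A→NP adds P; ADN→CGP adds C → {A, C, D, G, N, P}.
{A, D}⁺: A→NP adds N, P; ADN→CGP adds C, G → {A, C, D, G, N, P}.
{D, P}⁺: DP→G adds G; G→ADN adds A, N; ADN→CGP adds C → {A, C, D, G, N, P}.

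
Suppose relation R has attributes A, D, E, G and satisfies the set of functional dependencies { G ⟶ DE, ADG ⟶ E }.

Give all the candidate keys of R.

(A, G)

{A, G}⁺: G→DE adds D, E → {A, D, E, G}.
No other minimal superkey exists.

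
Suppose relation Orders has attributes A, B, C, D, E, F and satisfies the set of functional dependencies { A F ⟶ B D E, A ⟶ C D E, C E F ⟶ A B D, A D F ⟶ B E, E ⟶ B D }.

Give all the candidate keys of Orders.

{A, F}, {C, E, F}

Attribute F never appears on the right-hand side of any dependency, so F must belong to every candidate key.
{F}⁺ = {F}, which is not all of the schema, so we must add further attributes.
{A, F}⁺: AF→BDE adds B, D, E; A→CDE adds C → {A, B, C, D, E, F}. Minimal: {F}⁺ = {F}; {A}⁺ = {A, B, C, D, E} — none reach the full schema.
{C, E, F}⁺: CEF→ABD adds A, B, D → {A, B, C, D, E, F}. Minimal: {E, F}⁺ = {B, D, E, F}; {C, F}⁺ = {C, F}; {C, E}⁺ = {B, C, D, E} — none reach the full schema.
Any other superkey contains one of these as a subset, so there are no further candidate keys.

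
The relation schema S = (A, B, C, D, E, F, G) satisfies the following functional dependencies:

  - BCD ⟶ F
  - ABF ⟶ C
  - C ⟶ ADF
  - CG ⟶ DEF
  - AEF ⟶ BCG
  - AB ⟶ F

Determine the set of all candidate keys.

{C, E}⁺: C→ADF adds A, D, F; AEF→BCG adds B, G → {A, B, C, D, E, F, G}. Minimal: {E}⁺ = {E}; {C}⁺ = {A, C, D, F} — none reach the full schema.
{C, G}⁺: C→ADF adds A, D, F; CG→DEF adds E; AEF→BCG adds B → {A, B, C, D, E, F, G}. Minimal: {G}⁺ = {G}; {C}⁺ = {A, C, D, F} — none reach the full schema.
{A, B, E}⁺: AB→F adds F; ABF→C adds C; C→ADF adds D; AEF→BCG adds G → {A, B, C, D, E, F, G}. Minimal: {B, E}⁺ = {B, E}; {A, E}⁺ = {A, E}; {A, B}⁺ = {A, B, C, D, F} — none reach the full schema.
{A, B, G}⁺: AB→F adds F; ABF→C adds C; C→ADF adds D; CG→DEF adds E → {A, B, C, D, E, F, G}. Minimal: {B, G}⁺ = {B, G}; {A, G}⁺ = {A, G}; {A, B}⁺ = {A, B, C, D, F} — none reach the full schema.
{A, E, F}⁺: AEF→BCG adds B, C, G; C→ADF adds D → {A, B, C, D, E, F, G}. Minimal: {E, F}⁺ = {E, F}; {A, F}⁺ = {A, F}; {A, E}⁺ = {A, E} — none reach the full schema.

{C, E}; {C, G}; {A, B, E}; {A, B, G}; {A, E, F}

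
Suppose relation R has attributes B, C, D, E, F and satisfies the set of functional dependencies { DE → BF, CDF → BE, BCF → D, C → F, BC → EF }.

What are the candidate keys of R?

Attribute C never appears on the right-hand side of any dependency, so C must belong to every candidate key.
{C}⁺ = {C, F}, which is not all of the schema, so we must add further attributes.
{B, C}⁺: C→F adds F; BC→EF adds E; BCF→D adds D → {B, C, D, E, F}. Minimal: {C}⁺ = {C, F}; {B}⁺ = {B} — none reach the full schema.
{C, D}⁺: C→F adds F; CDF→BE adds B, E → {B, C, D, E, F}. Minimal: {D}⁺ = {D}; {C}⁺ = {C, F} — none reach the full schema.
Any other superkey contains one of these as a subset, so there are no further candidate keys.

(B, C), (C, D)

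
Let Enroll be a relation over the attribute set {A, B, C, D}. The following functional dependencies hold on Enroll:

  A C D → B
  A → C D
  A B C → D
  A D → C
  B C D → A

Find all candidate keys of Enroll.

{A}⁺: A→CD adds C, D; ACD→B adds B → {A, B, C, D}.
{B, C, D}⁺: BCD→A adds A → {A, B, C, D}. Minimal: {C, D}⁺ = {C, D}; {B, D}⁺ = {B, D}; {B, C}⁺ = {B, C} — none reach the full schema.
Any other superkey contains one of these as a subset, so there are no further candidate keys.

{A}, {B, C, D}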